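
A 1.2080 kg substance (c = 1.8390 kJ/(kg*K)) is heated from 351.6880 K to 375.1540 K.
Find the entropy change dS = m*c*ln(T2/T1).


T2/T1 = 1.0667
ln(T2/T1) = 0.0646
dS = 1.2080 * 1.8390 * 0.0646 = 0.1435 kJ/K

0.1435 kJ/K


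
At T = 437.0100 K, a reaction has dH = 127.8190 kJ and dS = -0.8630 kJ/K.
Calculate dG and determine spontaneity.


T*dS = 437.0100 * -0.8630 = -377.1396 kJ
dG = 127.8190 + 377.1396 = 504.9586 kJ (non-spontaneous)

dG = 504.9586 kJ, non-spontaneous


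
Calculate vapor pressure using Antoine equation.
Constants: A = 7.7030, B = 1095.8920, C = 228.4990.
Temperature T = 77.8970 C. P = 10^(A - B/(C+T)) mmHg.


C+T = 306.3960
B/(C+T) = 3.5767
log10(P) = 7.7030 - 3.5767 = 4.1263
P = 10^4.1263 = 13374.6458 mmHg

13374.6458 mmHg


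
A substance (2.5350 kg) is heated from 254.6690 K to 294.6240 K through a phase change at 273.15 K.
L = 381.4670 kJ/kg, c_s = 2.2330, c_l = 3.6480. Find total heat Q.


Q1 (sensible, solid) = 2.5350 * 2.2330 * 18.4810 = 104.6146 kJ
Q2 (latent) = 2.5350 * 381.4670 = 967.0188 kJ
Q3 (sensible, liquid) = 2.5350 * 3.6480 * 21.4740 = 198.5847 kJ
Q_total = 1270.2181 kJ

1270.2181 kJ


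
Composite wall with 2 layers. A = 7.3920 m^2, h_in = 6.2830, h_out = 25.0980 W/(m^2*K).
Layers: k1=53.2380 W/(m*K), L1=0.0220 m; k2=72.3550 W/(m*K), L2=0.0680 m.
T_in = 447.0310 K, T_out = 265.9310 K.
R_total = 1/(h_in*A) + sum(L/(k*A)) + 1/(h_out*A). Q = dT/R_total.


R_conv_in = 1/(6.2830*7.3920) = 0.0215
R_1 = 0.0220/(53.2380*7.3920) = 5.5903e-05
R_2 = 0.0680/(72.3550*7.3920) = 0.0001
R_conv_out = 1/(25.0980*7.3920) = 0.0054
R_total = 0.0271 K/W
Q = 181.1000 / 0.0271 = 6681.5462 W

R_total = 0.0271 K/W, Q = 6681.5462 W


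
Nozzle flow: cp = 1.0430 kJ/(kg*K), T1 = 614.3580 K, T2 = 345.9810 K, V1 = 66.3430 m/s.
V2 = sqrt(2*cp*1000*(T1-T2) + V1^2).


dT = 268.3770 K
2*cp*1000*dT = 559834.4220
V1^2 = 4401.3936
V2 = sqrt(564235.8156) = 751.1563 m/s

751.1563 m/s


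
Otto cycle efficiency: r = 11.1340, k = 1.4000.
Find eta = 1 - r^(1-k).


r^(k-1) = 2.6222
eta = 1 - 1/2.6222 = 0.6186 = 61.8636%

61.8636%


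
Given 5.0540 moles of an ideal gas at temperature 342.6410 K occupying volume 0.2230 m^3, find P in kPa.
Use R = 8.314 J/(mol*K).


P = nRT/V = 5.0540 * 8.314 * 342.6410 / 0.2230
= 14397.4171 / 0.2230 = 64562.4085 Pa = 64.5624 kPa

64.5624 kPa


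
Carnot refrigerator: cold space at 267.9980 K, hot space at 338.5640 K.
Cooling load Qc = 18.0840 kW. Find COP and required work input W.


COP = 267.9980 / 70.5660 = 3.7978
W = 18.0840 / 3.7978 = 4.7617 kW

COP = 3.7978, W = 4.7617 kW


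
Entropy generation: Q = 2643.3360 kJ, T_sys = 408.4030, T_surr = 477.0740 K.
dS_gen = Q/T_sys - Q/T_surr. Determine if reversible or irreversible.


dS_sys = 2643.3360/408.4030 = 6.4724 kJ/K
dS_surr = -2643.3360/477.0740 = -5.5407 kJ/K
dS_gen = 6.4724 - 5.5407 = 0.9316 kJ/K (irreversible)

dS_gen = 0.9316 kJ/K, irreversible


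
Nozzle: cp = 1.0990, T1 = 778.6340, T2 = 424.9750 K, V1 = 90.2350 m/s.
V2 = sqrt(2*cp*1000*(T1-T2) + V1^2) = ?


dT = 353.6590 K
2*cp*1000*dT = 777342.4820
V1^2 = 8142.3552
V2 = sqrt(785484.8372) = 886.2758 m/s

886.2758 m/s


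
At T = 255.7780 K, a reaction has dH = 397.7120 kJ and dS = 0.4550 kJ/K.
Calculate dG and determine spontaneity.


T*dS = 255.7780 * 0.4550 = 116.3790 kJ
dG = 397.7120 - 116.3790 = 281.3330 kJ (non-spontaneous)

dG = 281.3330 kJ, non-spontaneous


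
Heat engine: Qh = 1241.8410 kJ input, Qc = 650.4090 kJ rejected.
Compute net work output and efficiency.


W = 1241.8410 - 650.4090 = 591.4320 kJ
eta = 591.4320 / 1241.8410 = 0.4763 = 47.6254%

W = 591.4320 kJ, eta = 47.6254%


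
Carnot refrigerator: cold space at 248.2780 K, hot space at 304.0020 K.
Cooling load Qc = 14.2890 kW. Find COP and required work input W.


COP = 248.2780 / 55.7240 = 4.4555
W = 14.2890 / 4.4555 = 3.2071 kW

COP = 4.4555, W = 3.2071 kW


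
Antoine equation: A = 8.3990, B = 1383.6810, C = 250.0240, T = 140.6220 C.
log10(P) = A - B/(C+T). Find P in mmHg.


C+T = 390.6460
B/(C+T) = 3.5420
log10(P) = 8.3990 - 3.5420 = 4.8570
P = 10^4.8570 = 71939.4411 mmHg

71939.4411 mmHg


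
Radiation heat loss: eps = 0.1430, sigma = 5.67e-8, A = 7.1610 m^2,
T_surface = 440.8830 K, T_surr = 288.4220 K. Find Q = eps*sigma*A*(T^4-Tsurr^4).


T^4 = 3.7783e+10
Tsurr^4 = 6.9201e+09
Q = 0.1430 * 5.67e-8 * 7.1610 * 3.0863e+10 = 1791.9486 W

1791.9486 W


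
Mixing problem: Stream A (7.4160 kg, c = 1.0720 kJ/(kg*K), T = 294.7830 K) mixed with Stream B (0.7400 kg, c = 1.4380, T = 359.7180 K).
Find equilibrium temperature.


num = 2726.2938
den = 9.0141
Tf = 302.4486 K

302.4486 K


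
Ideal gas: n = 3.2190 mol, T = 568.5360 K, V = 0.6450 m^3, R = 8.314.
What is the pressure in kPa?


P = nRT/V = 3.2190 * 8.314 * 568.5360 / 0.6450
= 15215.5959 / 0.6450 = 23590.0712 Pa = 23.5901 kPa

23.5901 kPa


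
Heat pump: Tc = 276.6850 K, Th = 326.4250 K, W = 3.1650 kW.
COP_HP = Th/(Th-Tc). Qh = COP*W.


COP = 326.4250 / 49.7400 = 6.5626
Qh = 6.5626 * 3.1650 = 20.7707 kW

COP = 6.5626, Qh = 20.7707 kW


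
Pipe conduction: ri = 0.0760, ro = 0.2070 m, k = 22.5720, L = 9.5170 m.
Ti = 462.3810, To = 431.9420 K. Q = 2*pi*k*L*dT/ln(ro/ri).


dT = 30.4390 K
ln(ro/ri) = 1.0020
Q = 2*pi*22.5720*9.5170*30.4390 / 1.0020 = 41003.3125 W

41003.3125 W


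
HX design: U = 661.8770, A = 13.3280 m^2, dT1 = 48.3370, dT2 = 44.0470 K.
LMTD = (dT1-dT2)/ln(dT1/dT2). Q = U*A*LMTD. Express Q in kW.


LMTD = 46.1588 K
Q = 661.8770 * 13.3280 * 46.1588 = 407189.5120 W = 407.1895 kW

407.1895 kW


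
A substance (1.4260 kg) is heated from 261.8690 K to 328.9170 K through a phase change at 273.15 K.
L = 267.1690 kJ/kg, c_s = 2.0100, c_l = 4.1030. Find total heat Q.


Q1 (sensible, solid) = 1.4260 * 2.0100 * 11.2810 = 32.3343 kJ
Q2 (latent) = 1.4260 * 267.1690 = 380.9830 kJ
Q3 (sensible, liquid) = 1.4260 * 4.1030 * 55.7670 = 326.2859 kJ
Q_total = 739.6032 kJ

739.6032 kJ


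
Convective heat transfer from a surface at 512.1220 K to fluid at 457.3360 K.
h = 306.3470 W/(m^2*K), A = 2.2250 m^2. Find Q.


dT = 54.7860 K
Q = 306.3470 * 2.2250 * 54.7860 = 37343.3470 W

37343.3470 W


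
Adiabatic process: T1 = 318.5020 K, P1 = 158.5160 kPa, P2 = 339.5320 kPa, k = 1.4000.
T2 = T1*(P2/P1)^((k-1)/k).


(k-1)/k = 0.2857
(P2/P1)^exp = 1.2431
T2 = 318.5020 * 1.2431 = 395.9393 K

395.9393 K


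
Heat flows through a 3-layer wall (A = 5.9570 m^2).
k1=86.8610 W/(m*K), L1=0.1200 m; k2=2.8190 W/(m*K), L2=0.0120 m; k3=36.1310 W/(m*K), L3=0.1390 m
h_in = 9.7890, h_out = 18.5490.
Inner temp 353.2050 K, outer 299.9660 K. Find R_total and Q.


R_conv_in = 1/(9.7890*5.9570) = 0.0171
R_1 = 0.1200/(86.8610*5.9570) = 0.0002
R_2 = 0.0120/(2.8190*5.9570) = 0.0007
R_3 = 0.1390/(36.1310*5.9570) = 0.0006
R_conv_out = 1/(18.5490*5.9570) = 0.0091
R_total = 0.0278 K/W
Q = 53.2390 / 0.0278 = 1915.6781 W

R_total = 0.0278 K/W, Q = 1915.6781 W


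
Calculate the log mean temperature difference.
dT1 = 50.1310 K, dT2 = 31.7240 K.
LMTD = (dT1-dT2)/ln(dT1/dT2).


dT1/dT2 = 1.5802
ln(dT1/dT2) = 0.4576
LMTD = 18.4070 / 0.4576 = 40.2281 K

40.2281 K


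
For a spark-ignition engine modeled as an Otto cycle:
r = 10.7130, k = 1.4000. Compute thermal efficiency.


r^(k-1) = 2.5820
eta = 1 - 1/2.5820 = 0.6127 = 61.2711%

61.2711%


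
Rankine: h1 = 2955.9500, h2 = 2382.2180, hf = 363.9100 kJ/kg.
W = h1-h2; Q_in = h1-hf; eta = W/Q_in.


W = 573.7320 kJ/kg
Q_in = 2592.0400 kJ/kg
eta = 0.2213 = 22.1344%

eta = 22.1344%


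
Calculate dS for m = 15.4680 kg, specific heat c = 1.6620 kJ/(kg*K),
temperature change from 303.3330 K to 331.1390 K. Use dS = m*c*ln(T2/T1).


T2/T1 = 1.0917
ln(T2/T1) = 0.0877
dS = 15.4680 * 1.6620 * 0.0877 = 2.2548 kJ/K

2.2548 kJ/K


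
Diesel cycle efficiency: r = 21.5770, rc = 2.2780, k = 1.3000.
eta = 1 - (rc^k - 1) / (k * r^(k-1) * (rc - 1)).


r^(k-1) = 2.5130
rc^k = 2.9162
eta = 0.5410 = 54.1042%

54.1042%


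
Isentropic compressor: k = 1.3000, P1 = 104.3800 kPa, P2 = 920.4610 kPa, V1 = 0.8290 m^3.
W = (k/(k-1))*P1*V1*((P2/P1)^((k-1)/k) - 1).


(k-1)/k = 0.2308
(P2/P1)^exp = 1.6526
W = 4.3333 * 104.3800 * 0.8290 * (1.6526 - 1) = 244.7022 kJ

244.7022 kJ


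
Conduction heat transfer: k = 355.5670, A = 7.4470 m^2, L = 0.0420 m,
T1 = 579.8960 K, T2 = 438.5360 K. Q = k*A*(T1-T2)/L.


dT = 141.3600 K
Q = 355.5670 * 7.4470 * 141.3600 / 0.0420 = 8912099.9283 W

8912099.9283 W


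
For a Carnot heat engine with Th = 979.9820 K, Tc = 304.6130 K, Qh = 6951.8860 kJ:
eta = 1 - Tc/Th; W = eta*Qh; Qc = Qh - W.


eta = 1 - 304.6130/979.9820 = 0.6892
W = 0.6892 * 6951.8860 = 4790.9944 kJ
Qc = 6951.8860 - 4790.9944 = 2160.8916 kJ

eta = 68.9165%, W = 4790.9944 kJ, Qc = 2160.8916 kJ


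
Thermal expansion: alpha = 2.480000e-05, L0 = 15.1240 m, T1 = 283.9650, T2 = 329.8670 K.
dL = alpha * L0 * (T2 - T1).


dT = 45.9020 K
dL = 2.480000e-05 * 15.1240 * 45.9020 = 0.017217 m
L_final = 15.141217 m

dL = 0.017217 m


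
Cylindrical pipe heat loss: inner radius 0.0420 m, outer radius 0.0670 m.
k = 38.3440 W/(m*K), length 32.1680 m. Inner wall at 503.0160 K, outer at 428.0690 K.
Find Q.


dT = 74.9470 K
ln(ro/ri) = 0.4670
Q = 2*pi*38.3440*32.1680*74.9470 / 0.4670 = 1243704.8491 W

1243704.8491 W


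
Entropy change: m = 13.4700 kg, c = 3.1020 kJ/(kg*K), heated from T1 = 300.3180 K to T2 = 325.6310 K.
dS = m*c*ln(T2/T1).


T2/T1 = 1.0843
ln(T2/T1) = 0.0809
dS = 13.4700 * 3.1020 * 0.0809 = 3.3813 kJ/K

3.3813 kJ/K


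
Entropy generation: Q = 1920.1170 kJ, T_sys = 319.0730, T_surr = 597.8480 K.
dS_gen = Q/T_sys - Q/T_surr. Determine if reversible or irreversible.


dS_sys = 1920.1170/319.0730 = 6.0178 kJ/K
dS_surr = -1920.1170/597.8480 = -3.2117 kJ/K
dS_gen = 6.0178 - 3.2117 = 2.8061 kJ/K (irreversible)

dS_gen = 2.8061 kJ/K, irreversible


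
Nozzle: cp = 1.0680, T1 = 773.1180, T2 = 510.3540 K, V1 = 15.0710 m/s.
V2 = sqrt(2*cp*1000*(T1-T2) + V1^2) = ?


dT = 262.7640 K
2*cp*1000*dT = 561263.9040
V1^2 = 227.1350
V2 = sqrt(561491.0390) = 749.3271 m/s

749.3271 m/s


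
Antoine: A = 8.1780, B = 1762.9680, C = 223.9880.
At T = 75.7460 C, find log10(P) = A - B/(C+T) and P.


C+T = 299.7340
B/(C+T) = 5.8818
log10(P) = 8.1780 - 5.8818 = 2.2962
P = 10^2.2962 = 197.7993 mmHg

197.7993 mmHg


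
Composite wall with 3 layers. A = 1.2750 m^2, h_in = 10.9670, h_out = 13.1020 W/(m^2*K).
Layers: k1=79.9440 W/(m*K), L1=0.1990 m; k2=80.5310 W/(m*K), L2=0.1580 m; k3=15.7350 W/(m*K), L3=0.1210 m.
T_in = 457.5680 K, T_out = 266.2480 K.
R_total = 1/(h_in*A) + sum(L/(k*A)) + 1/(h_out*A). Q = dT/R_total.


R_conv_in = 1/(10.9670*1.2750) = 0.0715
R_1 = 0.1990/(79.9440*1.2750) = 0.0020
R_2 = 0.1580/(80.5310*1.2750) = 0.0015
R_3 = 0.1210/(15.7350*1.2750) = 0.0060
R_conv_out = 1/(13.1020*1.2750) = 0.0599
R_total = 0.1409 K/W
Q = 191.3200 / 0.1409 = 1357.8391 W

R_total = 0.1409 K/W, Q = 1357.8391 W


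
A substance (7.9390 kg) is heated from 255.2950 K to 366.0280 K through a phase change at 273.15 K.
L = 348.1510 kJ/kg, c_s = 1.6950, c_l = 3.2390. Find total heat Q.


Q1 (sensible, solid) = 7.9390 * 1.6950 * 17.8550 = 240.2677 kJ
Q2 (latent) = 7.9390 * 348.1510 = 2763.9708 kJ
Q3 (sensible, liquid) = 7.9390 * 3.2390 * 92.8780 = 2388.3040 kJ
Q_total = 5392.5425 kJ

5392.5425 kJ


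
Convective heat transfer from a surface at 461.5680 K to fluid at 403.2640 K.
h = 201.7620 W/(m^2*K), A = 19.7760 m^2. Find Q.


dT = 58.3040 K
Q = 201.7620 * 19.7760 * 58.3040 = 232635.6019 W

232635.6019 W


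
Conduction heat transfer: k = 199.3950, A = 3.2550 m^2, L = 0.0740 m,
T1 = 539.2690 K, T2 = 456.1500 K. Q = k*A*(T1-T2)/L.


dT = 83.1190 K
Q = 199.3950 * 3.2550 * 83.1190 / 0.0740 = 729010.6058 W

729010.6058 W


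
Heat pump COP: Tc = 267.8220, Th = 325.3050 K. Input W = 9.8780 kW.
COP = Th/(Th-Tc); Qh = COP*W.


COP = 325.3050 / 57.4830 = 5.6592
Qh = 5.6592 * 9.8780 = 55.9011 kW

COP = 5.6592, Qh = 55.9011 kW


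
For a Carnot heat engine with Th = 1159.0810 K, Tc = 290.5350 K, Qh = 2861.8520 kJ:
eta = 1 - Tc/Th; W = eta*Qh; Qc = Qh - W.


eta = 1 - 290.5350/1159.0810 = 0.7493
W = 0.7493 * 2861.8520 = 2144.5008 kJ
Qc = 2861.8520 - 2144.5008 = 717.3512 kJ

eta = 74.9340%, W = 2144.5008 kJ, Qc = 717.3512 kJ


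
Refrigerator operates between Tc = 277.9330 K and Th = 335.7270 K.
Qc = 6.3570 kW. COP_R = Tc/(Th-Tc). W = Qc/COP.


COP = 277.9330 / 57.7940 = 4.8090
W = 6.3570 / 4.8090 = 1.3219 kW

COP = 4.8090, W = 1.3219 kW


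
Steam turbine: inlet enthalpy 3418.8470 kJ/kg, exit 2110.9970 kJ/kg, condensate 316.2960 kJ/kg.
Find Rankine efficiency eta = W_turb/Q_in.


W = 1307.8500 kJ/kg
Q_in = 3102.5510 kJ/kg
eta = 0.4215 = 42.1540%

eta = 42.1540%


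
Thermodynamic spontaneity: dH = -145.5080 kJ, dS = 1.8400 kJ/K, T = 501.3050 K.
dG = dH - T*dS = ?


T*dS = 501.3050 * 1.8400 = 922.4012 kJ
dG = -145.5080 - 922.4012 = -1067.9092 kJ (spontaneous)

dG = -1067.9092 kJ, spontaneous


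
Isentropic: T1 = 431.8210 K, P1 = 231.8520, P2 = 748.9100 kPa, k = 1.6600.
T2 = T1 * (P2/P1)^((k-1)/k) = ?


(k-1)/k = 0.3976
(P2/P1)^exp = 1.5939
T2 = 431.8210 * 1.5939 = 688.2786 K

688.2786 K


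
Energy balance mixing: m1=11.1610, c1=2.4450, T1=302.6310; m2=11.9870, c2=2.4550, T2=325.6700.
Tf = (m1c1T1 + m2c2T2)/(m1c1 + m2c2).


num = 17842.2344
den = 56.7167
Tf = 314.5850 K

314.5850 K


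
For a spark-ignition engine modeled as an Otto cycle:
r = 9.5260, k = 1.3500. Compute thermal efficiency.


r^(k-1) = 2.2010
eta = 1 - 1/2.2010 = 0.5457 = 54.5660%

54.5660%


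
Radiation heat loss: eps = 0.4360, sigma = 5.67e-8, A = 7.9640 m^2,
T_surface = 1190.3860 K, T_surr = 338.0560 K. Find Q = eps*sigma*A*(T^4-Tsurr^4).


T^4 = 2.0079e+12
Tsurr^4 = 1.3060e+10
Q = 0.4360 * 5.67e-8 * 7.9640 * 1.9949e+12 = 392751.6472 W

392751.6472 W


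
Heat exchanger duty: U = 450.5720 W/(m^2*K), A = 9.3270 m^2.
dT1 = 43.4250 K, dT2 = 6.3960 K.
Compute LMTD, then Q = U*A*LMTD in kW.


LMTD = 19.3326 K
Q = 450.5720 * 9.3270 * 19.3326 = 81245.0997 W = 81.2451 kW

81.2451 kW


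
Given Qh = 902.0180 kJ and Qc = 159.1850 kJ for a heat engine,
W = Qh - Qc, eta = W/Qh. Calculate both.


W = 902.0180 - 159.1850 = 742.8330 kJ
eta = 742.8330 / 902.0180 = 0.8235 = 82.3523%

W = 742.8330 kJ, eta = 82.3523%


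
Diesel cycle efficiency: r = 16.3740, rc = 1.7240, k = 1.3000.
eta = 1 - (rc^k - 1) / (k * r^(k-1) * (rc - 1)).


r^(k-1) = 2.3134
rc^k = 2.0300
eta = 0.5269 = 52.6943%

52.6943%


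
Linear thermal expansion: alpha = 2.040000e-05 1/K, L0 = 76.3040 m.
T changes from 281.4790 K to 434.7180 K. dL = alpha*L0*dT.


dT = 153.2390 K
dL = 2.040000e-05 * 76.3040 * 153.2390 = 0.238532 m
L_final = 76.542532 m

dL = 0.238532 m


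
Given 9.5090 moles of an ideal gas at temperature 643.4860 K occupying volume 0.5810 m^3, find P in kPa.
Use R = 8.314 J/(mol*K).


P = nRT/V = 9.5090 * 8.314 * 643.4860 / 0.5810
= 50872.6042 / 0.5810 = 87560.4203 Pa = 87.5604 kPa

87.5604 kPa


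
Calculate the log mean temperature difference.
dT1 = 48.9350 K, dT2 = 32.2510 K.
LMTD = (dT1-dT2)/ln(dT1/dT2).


dT1/dT2 = 1.5173
ln(dT1/dT2) = 0.4169
LMTD = 16.6840 / 0.4169 = 40.0150 K

40.0150 K


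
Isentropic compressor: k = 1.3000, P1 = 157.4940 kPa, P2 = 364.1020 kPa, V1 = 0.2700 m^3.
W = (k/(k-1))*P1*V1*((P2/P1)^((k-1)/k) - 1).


(k-1)/k = 0.2308
(P2/P1)^exp = 1.2134
W = 4.3333 * 157.4940 * 0.2700 * (1.2134 - 1) = 39.3159 kJ

39.3159 kJ


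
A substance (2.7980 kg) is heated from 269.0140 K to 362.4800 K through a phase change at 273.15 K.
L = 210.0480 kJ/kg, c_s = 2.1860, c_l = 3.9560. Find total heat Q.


Q1 (sensible, solid) = 2.7980 * 2.1860 * 4.1360 = 25.2975 kJ
Q2 (latent) = 2.7980 * 210.0480 = 587.7143 kJ
Q3 (sensible, liquid) = 2.7980 * 3.9560 * 89.3300 = 988.7838 kJ
Q_total = 1601.7956 kJ

1601.7956 kJ


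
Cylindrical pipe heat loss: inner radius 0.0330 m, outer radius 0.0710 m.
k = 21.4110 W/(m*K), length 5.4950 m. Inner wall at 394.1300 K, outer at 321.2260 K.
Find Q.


dT = 72.9040 K
ln(ro/ri) = 0.7662
Q = 2*pi*21.4110*5.4950*72.9040 / 0.7662 = 70341.1426 W

70341.1426 W


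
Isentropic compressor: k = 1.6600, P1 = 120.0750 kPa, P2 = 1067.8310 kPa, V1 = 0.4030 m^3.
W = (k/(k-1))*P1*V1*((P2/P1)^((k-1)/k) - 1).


(k-1)/k = 0.3976
(P2/P1)^exp = 2.3841
W = 2.5152 * 120.0750 * 0.4030 * (2.3841 - 1) = 168.4628 kJ

168.4628 kJ


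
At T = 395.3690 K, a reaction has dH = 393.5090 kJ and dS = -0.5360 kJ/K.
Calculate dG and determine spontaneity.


T*dS = 395.3690 * -0.5360 = -211.9178 kJ
dG = 393.5090 + 211.9178 = 605.4268 kJ (non-spontaneous)

dG = 605.4268 kJ, non-spontaneous


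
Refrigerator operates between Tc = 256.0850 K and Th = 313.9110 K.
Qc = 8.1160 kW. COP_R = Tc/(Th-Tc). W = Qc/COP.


COP = 256.0850 / 57.8260 = 4.4285
W = 8.1160 / 4.4285 = 1.8327 kW

COP = 4.4285, W = 1.8327 kW


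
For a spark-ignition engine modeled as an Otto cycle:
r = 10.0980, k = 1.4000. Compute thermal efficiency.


r^(k-1) = 2.5217
eta = 1 - 1/2.5217 = 0.6034 = 60.3443%

60.3443%


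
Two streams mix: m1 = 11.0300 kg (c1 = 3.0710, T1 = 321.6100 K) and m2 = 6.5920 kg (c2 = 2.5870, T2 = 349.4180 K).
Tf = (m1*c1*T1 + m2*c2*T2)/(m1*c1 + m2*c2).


num = 16852.7386
den = 50.9266
Tf = 330.9219 K

330.9219 K


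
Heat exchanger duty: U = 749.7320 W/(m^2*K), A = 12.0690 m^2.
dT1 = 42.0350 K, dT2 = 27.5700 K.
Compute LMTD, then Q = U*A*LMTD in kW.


LMTD = 34.2956 K
Q = 749.7320 * 12.0690 * 34.2956 = 310324.1524 W = 310.3242 kW

310.3242 kW


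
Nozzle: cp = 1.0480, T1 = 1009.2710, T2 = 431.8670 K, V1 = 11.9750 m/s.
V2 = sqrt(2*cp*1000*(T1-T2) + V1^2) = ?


dT = 577.4040 K
2*cp*1000*dT = 1210238.7840
V1^2 = 143.4006
V2 = sqrt(1210382.1846) = 1100.1737 m/s

1100.1737 m/s


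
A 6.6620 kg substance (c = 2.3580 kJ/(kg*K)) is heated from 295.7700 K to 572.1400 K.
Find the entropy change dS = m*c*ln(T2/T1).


T2/T1 = 1.9344
ln(T2/T1) = 0.6598
dS = 6.6620 * 2.3580 * 0.6598 = 10.3648 kJ/K

10.3648 kJ/K


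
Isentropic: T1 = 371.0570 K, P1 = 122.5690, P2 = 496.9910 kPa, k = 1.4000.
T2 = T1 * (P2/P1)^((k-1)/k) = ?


(k-1)/k = 0.2857
(P2/P1)^exp = 1.4918
T2 = 371.0570 * 1.4918 = 553.5358 K

553.5358 K


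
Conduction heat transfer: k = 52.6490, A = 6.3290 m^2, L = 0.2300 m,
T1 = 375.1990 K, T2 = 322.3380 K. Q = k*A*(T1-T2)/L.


dT = 52.8610 K
Q = 52.6490 * 6.3290 * 52.8610 / 0.2300 = 76583.0681 W

76583.0681 W


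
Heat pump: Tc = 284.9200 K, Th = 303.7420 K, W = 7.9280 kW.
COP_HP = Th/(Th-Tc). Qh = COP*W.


COP = 303.7420 / 18.8220 = 16.1376
Qh = 16.1376 * 7.9280 = 127.9389 kW

COP = 16.1376, Qh = 127.9389 kW


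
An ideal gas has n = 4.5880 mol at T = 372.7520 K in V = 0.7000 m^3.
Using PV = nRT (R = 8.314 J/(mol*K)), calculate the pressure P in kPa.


P = nRT/V = 4.5880 * 8.314 * 372.7520 / 0.7000
= 14218.4879 / 0.7000 = 20312.1255 Pa = 20.3121 kPa

20.3121 kPa


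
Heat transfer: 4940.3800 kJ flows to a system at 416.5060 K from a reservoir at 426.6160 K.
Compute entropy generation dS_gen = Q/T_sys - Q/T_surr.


dS_sys = 4940.3800/416.5060 = 11.8615 kJ/K
dS_surr = -4940.3800/426.6160 = -11.5804 kJ/K
dS_gen = 11.8615 - 11.5804 = 0.2811 kJ/K (irreversible)

dS_gen = 0.2811 kJ/K, irreversible


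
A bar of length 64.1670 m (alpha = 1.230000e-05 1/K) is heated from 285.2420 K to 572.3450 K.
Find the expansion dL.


dT = 287.1030 K
dL = 1.230000e-05 * 64.1670 * 287.1030 = 0.226597 m
L_final = 64.393597 m

dL = 0.226597 m


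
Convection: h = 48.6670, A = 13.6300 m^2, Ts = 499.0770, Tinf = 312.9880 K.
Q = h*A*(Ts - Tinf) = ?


dT = 186.0890 K
Q = 48.6670 * 13.6300 * 186.0890 = 123438.6415 W

123438.6415 W


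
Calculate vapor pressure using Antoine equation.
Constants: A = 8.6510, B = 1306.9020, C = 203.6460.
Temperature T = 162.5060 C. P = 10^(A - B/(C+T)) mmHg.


C+T = 366.1520
B/(C+T) = 3.5693
log10(P) = 8.6510 - 3.5693 = 5.0817
P = 10^5.0817 = 120701.2688 mmHg

120701.2688 mmHg


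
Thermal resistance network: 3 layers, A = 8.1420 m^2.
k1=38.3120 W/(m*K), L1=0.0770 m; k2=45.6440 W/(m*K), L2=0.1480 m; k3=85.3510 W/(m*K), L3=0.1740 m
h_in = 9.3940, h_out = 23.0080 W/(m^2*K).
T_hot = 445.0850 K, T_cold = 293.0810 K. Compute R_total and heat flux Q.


R_conv_in = 1/(9.3940*8.1420) = 0.0131
R_1 = 0.0770/(38.3120*8.1420) = 0.0002
R_2 = 0.1480/(45.6440*8.1420) = 0.0004
R_3 = 0.1740/(85.3510*8.1420) = 0.0003
R_conv_out = 1/(23.0080*8.1420) = 0.0053
R_total = 0.0193 K/W
Q = 152.0040 / 0.0193 = 7872.6281 W

R_total = 0.0193 K/W, Q = 7872.6281 W


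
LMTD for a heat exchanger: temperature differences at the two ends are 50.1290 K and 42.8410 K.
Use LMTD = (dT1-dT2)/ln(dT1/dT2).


dT1/dT2 = 1.1701
ln(dT1/dT2) = 0.1571
LMTD = 7.2880 / 0.1571 = 46.3896 K

46.3896 K


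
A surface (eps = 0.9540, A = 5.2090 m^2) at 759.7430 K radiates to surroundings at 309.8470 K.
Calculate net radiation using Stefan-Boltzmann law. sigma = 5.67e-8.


T^4 = 3.3317e+11
Tsurr^4 = 9.2170e+09
Q = 0.9540 * 5.67e-8 * 5.2090 * 3.2395e+11 = 91278.5591 W

91278.5591 W


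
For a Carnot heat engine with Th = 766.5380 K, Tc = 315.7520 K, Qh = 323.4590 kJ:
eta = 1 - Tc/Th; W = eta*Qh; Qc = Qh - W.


eta = 1 - 315.7520/766.5380 = 0.5881
W = 0.5881 * 323.4590 = 190.2199 kJ
Qc = 323.4590 - 190.2199 = 133.2391 kJ

eta = 58.8080%, W = 190.2199 kJ, Qc = 133.2391 kJ


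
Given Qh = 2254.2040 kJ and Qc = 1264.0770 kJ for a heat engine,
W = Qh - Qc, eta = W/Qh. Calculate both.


W = 2254.2040 - 1264.0770 = 990.1270 kJ
eta = 990.1270 / 2254.2040 = 0.4392 = 43.9236%

W = 990.1270 kJ, eta = 43.9236%


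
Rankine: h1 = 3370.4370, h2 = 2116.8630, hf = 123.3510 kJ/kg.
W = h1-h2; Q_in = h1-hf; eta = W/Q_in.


W = 1253.5740 kJ/kg
Q_in = 3247.0860 kJ/kg
eta = 0.3861 = 38.6061%

eta = 38.6061%


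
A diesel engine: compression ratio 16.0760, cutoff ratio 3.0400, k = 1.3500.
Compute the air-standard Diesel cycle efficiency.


r^(k-1) = 2.6434
rc^k = 4.4862
eta = 0.5211 = 52.1120%

52.1120%


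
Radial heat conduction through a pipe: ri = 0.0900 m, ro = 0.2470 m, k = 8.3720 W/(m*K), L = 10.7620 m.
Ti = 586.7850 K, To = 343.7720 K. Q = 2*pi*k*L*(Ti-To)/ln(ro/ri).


dT = 243.0130 K
ln(ro/ri) = 1.0096
Q = 2*pi*8.3720*10.7620*243.0130 / 1.0096 = 136267.2269 W

136267.2269 W


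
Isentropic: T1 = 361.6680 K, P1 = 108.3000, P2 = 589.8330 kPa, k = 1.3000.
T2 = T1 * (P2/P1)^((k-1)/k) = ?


(k-1)/k = 0.2308
(P2/P1)^exp = 1.4787
T2 = 361.6680 * 1.4787 = 534.7853 K

534.7853 K


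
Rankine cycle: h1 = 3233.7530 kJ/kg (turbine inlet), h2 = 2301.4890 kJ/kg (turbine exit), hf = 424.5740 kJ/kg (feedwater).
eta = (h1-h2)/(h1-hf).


W = 932.2640 kJ/kg
Q_in = 2809.1790 kJ/kg
eta = 0.3319 = 33.1864%

eta = 33.1864%


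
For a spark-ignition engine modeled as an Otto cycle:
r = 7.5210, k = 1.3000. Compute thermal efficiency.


r^(k-1) = 1.8318
eta = 1 - 1/1.8318 = 0.4541 = 45.4095%

45.4095%


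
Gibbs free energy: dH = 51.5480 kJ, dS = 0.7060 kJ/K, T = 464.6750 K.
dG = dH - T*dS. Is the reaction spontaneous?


T*dS = 464.6750 * 0.7060 = 328.0605 kJ
dG = 51.5480 - 328.0605 = -276.5125 kJ (spontaneous)

dG = -276.5125 kJ, spontaneous


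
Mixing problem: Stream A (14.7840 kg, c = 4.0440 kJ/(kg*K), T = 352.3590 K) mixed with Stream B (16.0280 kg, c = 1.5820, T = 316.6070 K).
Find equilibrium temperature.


num = 29094.2908
den = 85.1428
Tf = 341.7117 K

341.7117 K


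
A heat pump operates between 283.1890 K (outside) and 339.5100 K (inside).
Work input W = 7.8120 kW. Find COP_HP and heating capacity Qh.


COP = 339.5100 / 56.3210 = 6.0281
Qh = 6.0281 * 7.8120 = 47.0917 kW

COP = 6.0281, Qh = 47.0917 kW


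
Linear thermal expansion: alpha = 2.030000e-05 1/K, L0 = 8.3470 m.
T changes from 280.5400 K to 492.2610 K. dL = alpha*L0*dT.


dT = 211.7210 K
dL = 2.030000e-05 * 8.3470 * 211.7210 = 0.035875 m
L_final = 8.382875 m

dL = 0.035875 m


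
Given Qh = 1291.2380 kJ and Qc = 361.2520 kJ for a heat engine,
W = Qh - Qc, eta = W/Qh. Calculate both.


W = 1291.2380 - 361.2520 = 929.9860 kJ
eta = 929.9860 / 1291.2380 = 0.7202 = 72.0228%

W = 929.9860 kJ, eta = 72.0228%


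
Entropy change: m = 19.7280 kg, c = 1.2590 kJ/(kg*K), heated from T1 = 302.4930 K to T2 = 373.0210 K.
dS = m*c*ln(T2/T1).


T2/T1 = 1.2332
ln(T2/T1) = 0.2096
dS = 19.7280 * 1.2590 * 0.2096 = 5.2054 kJ/K

5.2054 kJ/K


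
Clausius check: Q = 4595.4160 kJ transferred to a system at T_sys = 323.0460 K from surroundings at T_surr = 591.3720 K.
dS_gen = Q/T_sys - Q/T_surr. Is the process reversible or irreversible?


dS_sys = 4595.4160/323.0460 = 14.2253 kJ/K
dS_surr = -4595.4160/591.3720 = -7.7708 kJ/K
dS_gen = 14.2253 - 7.7708 = 6.4545 kJ/K (irreversible)

dS_gen = 6.4545 kJ/K, irreversible


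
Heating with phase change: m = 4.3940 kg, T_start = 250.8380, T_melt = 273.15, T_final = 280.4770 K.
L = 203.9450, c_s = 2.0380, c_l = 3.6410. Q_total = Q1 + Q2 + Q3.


Q1 (sensible, solid) = 4.3940 * 2.0380 * 22.3120 = 199.8033 kJ
Q2 (latent) = 4.3940 * 203.9450 = 896.1343 kJ
Q3 (sensible, liquid) = 4.3940 * 3.6410 * 7.3270 = 117.2214 kJ
Q_total = 1213.1591 kJ

1213.1591 kJ


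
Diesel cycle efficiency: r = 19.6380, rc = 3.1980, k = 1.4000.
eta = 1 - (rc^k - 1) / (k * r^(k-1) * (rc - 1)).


r^(k-1) = 3.2903
rc^k = 5.0913
eta = 0.5959 = 59.5919%

59.5919%


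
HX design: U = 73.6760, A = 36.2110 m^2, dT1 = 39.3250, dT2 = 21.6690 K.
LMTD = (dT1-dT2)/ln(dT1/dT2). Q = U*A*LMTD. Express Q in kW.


LMTD = 29.6253 K
Q = 73.6760 * 36.2110 * 29.6253 = 79036.7018 W = 79.0367 kW

79.0367 kW


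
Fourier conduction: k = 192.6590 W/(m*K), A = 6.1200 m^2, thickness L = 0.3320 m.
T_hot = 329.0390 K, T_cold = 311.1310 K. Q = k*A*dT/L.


dT = 17.9080 K
Q = 192.6590 * 6.1200 * 17.9080 / 0.3320 = 63598.9178 W

63598.9178 W


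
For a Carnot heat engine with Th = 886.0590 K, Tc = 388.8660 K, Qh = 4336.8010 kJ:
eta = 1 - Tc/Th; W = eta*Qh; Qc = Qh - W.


eta = 1 - 388.8660/886.0590 = 0.5611
W = 0.5611 * 4336.8010 = 2433.5028 kJ
Qc = 4336.8010 - 2433.5028 = 1903.2982 kJ

eta = 56.1129%, W = 2433.5028 kJ, Qc = 1903.2982 kJ


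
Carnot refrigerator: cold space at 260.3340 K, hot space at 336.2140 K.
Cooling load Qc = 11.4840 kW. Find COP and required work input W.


COP = 260.3340 / 75.8800 = 3.4309
W = 11.4840 / 3.4309 = 3.3473 kW

COP = 3.4309, W = 3.3473 kW


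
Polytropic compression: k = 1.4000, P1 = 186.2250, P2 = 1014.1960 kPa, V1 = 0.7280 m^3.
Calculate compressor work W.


(k-1)/k = 0.2857
(P2/P1)^exp = 1.6230
W = 3.5000 * 186.2250 * 0.7280 * (1.6230 - 1) = 295.5987 kJ

295.5987 kJ


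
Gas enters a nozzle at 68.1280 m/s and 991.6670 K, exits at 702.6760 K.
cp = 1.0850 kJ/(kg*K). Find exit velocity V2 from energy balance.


dT = 288.9910 K
2*cp*1000*dT = 627110.4700
V1^2 = 4641.4244
V2 = sqrt(631751.8944) = 794.8282 m/s

794.8282 m/s


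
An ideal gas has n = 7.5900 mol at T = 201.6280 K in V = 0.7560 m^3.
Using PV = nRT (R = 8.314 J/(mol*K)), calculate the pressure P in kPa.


P = nRT/V = 7.5900 * 8.314 * 201.6280 / 0.7560
= 12723.3841 / 0.7560 = 16829.8732 Pa = 16.8299 kPa

16.8299 kPa


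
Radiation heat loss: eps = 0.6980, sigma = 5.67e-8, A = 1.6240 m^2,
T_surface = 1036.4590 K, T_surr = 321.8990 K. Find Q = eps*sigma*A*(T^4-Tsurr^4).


T^4 = 1.1540e+12
Tsurr^4 = 1.0737e+10
Q = 0.6980 * 5.67e-8 * 1.6240 * 1.1433e+12 = 73480.7231 W

73480.7231 W


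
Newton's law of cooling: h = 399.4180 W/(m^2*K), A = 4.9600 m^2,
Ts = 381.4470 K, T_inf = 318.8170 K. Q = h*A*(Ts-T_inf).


dT = 62.6300 K
Q = 399.4180 * 4.9600 * 62.6300 = 124077.1247 W

124077.1247 W


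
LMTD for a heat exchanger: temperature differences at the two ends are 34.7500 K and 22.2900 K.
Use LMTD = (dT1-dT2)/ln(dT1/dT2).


dT1/dT2 = 1.5590
ln(dT1/dT2) = 0.4440
LMTD = 12.4600 / 0.4440 = 28.0604 K

28.0604 K


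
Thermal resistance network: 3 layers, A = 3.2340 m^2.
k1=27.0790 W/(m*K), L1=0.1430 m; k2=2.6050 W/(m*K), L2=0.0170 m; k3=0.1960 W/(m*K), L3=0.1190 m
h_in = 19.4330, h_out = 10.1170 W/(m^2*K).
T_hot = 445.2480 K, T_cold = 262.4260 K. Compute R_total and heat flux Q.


R_conv_in = 1/(19.4330*3.2340) = 0.0159
R_1 = 0.1430/(27.0790*3.2340) = 0.0016
R_2 = 0.0170/(2.6050*3.2340) = 0.0020
R_3 = 0.1190/(0.1960*3.2340) = 0.1877
R_conv_out = 1/(10.1170*3.2340) = 0.0306
R_total = 0.2379 K/W
Q = 182.8220 / 0.2379 = 768.5990 W

R_total = 0.2379 K/W, Q = 768.5990 W


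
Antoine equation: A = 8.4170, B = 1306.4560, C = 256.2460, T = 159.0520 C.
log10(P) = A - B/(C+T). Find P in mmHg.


C+T = 415.2980
B/(C+T) = 3.1458
log10(P) = 8.4170 - 3.1458 = 5.2712
P = 10^5.2712 = 186711.9801 mmHg

186711.9801 mmHg


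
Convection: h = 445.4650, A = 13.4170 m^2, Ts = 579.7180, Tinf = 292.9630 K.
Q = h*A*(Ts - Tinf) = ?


dT = 286.7550 K
Q = 445.4650 * 13.4170 * 286.7550 = 1713878.4038 W

1713878.4038 W


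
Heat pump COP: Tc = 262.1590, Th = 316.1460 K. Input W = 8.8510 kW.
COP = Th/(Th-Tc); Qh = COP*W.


COP = 316.1460 / 53.9870 = 5.8560
Qh = 5.8560 * 8.8510 = 51.8311 kW

COP = 5.8560, Qh = 51.8311 kW


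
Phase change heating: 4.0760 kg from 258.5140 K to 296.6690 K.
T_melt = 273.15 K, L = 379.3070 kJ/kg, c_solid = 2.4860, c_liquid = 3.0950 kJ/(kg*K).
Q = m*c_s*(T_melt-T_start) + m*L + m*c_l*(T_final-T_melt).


Q1 (sensible, solid) = 4.0760 * 2.4860 * 14.6360 = 148.3057 kJ
Q2 (latent) = 4.0760 * 379.3070 = 1546.0553 kJ
Q3 (sensible, liquid) = 4.0760 * 3.0950 * 23.5190 = 296.6974 kJ
Q_total = 1991.0583 kJ

1991.0583 kJ


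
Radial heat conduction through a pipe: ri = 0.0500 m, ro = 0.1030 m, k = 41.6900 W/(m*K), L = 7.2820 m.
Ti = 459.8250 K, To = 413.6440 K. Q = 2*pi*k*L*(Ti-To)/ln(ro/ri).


dT = 46.1810 K
ln(ro/ri) = 0.7227
Q = 2*pi*41.6900*7.2820*46.1810 / 0.7227 = 121888.8897 W

121888.8897 W


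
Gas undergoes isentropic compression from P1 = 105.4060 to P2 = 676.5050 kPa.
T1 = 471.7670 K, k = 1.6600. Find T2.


(k-1)/k = 0.3976
(P2/P1)^exp = 2.0942
T2 = 471.7670 * 2.0942 = 987.9712 K

987.9712 K


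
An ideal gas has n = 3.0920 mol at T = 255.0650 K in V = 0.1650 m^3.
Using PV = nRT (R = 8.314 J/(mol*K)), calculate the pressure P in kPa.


P = nRT/V = 3.0920 * 8.314 * 255.0650 / 0.1650
= 6556.9274 / 0.1650 = 39738.9539 Pa = 39.7390 kPa

39.7390 kPa


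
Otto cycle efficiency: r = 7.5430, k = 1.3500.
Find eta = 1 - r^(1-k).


r^(k-1) = 2.0283
eta = 1 - 1/2.0283 = 0.5070 = 50.6986%

50.6986%


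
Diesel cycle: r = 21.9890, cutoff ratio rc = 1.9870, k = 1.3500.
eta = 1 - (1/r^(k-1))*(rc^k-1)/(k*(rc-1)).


r^(k-1) = 2.9497
rc^k = 2.5268
eta = 0.6115 = 61.1534%

61.1534%


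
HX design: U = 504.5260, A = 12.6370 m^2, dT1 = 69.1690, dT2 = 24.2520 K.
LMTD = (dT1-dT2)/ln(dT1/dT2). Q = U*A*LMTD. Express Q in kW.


LMTD = 42.8575 K
Q = 504.5260 * 12.6370 * 42.8575 = 273246.5864 W = 273.2466 kW

273.2466 kW


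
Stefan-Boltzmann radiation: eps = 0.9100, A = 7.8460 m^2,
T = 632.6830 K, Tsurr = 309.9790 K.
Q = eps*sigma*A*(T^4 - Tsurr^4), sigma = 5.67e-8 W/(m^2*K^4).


T^4 = 1.6023e+11
Tsurr^4 = 9.2327e+09
Q = 0.9100 * 5.67e-8 * 7.8460 * 1.5100e+11 = 61128.3669 W

61128.3669 W


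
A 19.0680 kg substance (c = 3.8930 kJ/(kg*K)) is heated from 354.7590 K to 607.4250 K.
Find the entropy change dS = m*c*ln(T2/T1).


T2/T1 = 1.7122
ln(T2/T1) = 0.5378
dS = 19.0680 * 3.8930 * 0.5378 = 39.9211 kJ/K

39.9211 kJ/K


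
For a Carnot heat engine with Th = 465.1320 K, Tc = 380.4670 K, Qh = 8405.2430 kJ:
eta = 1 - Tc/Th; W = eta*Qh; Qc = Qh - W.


eta = 1 - 380.4670/465.1320 = 0.1820
W = 0.1820 * 8405.2430 = 1529.9526 kJ
Qc = 8405.2430 - 1529.9526 = 6875.2904 kJ

eta = 18.2024%, W = 1529.9526 kJ, Qc = 6875.2904 kJ


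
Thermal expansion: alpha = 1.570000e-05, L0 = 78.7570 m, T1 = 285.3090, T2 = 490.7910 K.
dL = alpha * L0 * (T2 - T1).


dT = 205.4820 K
dL = 1.570000e-05 * 78.7570 * 205.4820 = 0.254075 m
L_final = 79.011075 m

dL = 0.254075 m


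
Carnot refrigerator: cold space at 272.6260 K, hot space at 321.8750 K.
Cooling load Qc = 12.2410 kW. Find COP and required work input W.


COP = 272.6260 / 49.2490 = 5.5357
W = 12.2410 / 5.5357 = 2.2113 kW

COP = 5.5357, W = 2.2113 kW


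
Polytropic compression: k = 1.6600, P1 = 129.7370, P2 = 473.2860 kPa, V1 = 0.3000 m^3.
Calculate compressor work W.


(k-1)/k = 0.3976
(P2/P1)^exp = 1.6729
W = 2.5152 * 129.7370 * 0.3000 * (1.6729 - 1) = 65.8717 kJ

65.8717 kJ


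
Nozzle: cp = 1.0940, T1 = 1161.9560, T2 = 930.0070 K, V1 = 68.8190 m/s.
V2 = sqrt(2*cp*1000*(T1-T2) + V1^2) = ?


dT = 231.9490 K
2*cp*1000*dT = 507504.4120
V1^2 = 4736.0548
V2 = sqrt(512240.4668) = 715.7098 m/s

715.7098 m/s


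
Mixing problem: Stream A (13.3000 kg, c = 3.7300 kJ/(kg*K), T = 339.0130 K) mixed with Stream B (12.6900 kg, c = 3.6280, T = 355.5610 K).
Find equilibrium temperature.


num = 33187.8826
den = 95.6483
Tf = 346.9782 K

346.9782 K


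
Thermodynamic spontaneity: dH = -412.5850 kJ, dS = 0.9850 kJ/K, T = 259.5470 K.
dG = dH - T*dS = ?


T*dS = 259.5470 * 0.9850 = 255.6538 kJ
dG = -412.5850 - 255.6538 = -668.2388 kJ (spontaneous)

dG = -668.2388 kJ, spontaneous


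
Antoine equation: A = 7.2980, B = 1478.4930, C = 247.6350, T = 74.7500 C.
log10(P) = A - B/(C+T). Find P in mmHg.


C+T = 322.3850
B/(C+T) = 4.5861
log10(P) = 7.2980 - 4.5861 = 2.7119
P = 10^2.7119 = 515.0984 mmHg

515.0984 mmHg


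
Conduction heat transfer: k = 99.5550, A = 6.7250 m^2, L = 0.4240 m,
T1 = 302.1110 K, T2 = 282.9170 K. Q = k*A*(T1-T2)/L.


dT = 19.1940 K
Q = 99.5550 * 6.7250 * 19.1940 / 0.4240 = 30307.8409 W

30307.8409 W


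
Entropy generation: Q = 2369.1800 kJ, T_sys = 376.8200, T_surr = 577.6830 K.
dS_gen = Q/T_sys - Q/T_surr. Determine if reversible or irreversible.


dS_sys = 2369.1800/376.8200 = 6.2873 kJ/K
dS_surr = -2369.1800/577.6830 = -4.1012 kJ/K
dS_gen = 6.2873 - 4.1012 = 2.1861 kJ/K (irreversible)

dS_gen = 2.1861 kJ/K, irreversible


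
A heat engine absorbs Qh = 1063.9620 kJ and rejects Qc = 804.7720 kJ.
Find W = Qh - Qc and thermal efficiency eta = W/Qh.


W = 1063.9620 - 804.7720 = 259.1900 kJ
eta = 259.1900 / 1063.9620 = 0.2436 = 24.3608%

W = 259.1900 kJ, eta = 24.3608%


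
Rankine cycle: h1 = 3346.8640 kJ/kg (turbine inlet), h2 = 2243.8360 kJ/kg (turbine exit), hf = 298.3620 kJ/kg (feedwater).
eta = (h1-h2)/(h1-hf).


W = 1103.0280 kJ/kg
Q_in = 3048.5020 kJ/kg
eta = 0.3618 = 36.1826%

eta = 36.1826%


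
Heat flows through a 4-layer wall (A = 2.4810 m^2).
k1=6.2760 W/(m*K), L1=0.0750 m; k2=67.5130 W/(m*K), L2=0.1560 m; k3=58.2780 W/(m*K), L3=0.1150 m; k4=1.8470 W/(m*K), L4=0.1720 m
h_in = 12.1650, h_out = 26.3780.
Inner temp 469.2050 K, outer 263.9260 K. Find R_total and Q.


R_conv_in = 1/(12.1650*2.4810) = 0.0331
R_1 = 0.0750/(6.2760*2.4810) = 0.0048
R_2 = 0.1560/(67.5130*2.4810) = 0.0009
R_3 = 0.1150/(58.2780*2.4810) = 0.0008
R_4 = 0.1720/(1.8470*2.4810) = 0.0375
R_conv_out = 1/(26.3780*2.4810) = 0.0153
R_total = 0.0925 K/W
Q = 205.2790 / 0.0925 = 2219.4340 W

R_total = 0.0925 K/W, Q = 2219.4340 W


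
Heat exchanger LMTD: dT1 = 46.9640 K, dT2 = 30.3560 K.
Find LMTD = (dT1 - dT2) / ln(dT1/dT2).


dT1/dT2 = 1.5471
ln(dT1/dT2) = 0.4364
LMTD = 16.6080 / 0.4364 = 38.0579 K

38.0579 K


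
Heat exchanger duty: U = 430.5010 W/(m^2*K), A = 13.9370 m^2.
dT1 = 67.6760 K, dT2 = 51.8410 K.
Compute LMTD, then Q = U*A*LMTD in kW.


LMTD = 59.4072 K
Q = 430.5010 * 13.9370 * 59.4072 = 356436.6930 W = 356.4367 kW

356.4367 kW


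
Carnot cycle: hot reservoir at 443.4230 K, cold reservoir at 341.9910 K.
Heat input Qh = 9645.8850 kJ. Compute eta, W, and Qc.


eta = 1 - 341.9910/443.4230 = 0.2287
W = 0.2287 * 9645.8850 = 2206.4742 kJ
Qc = 9645.8850 - 2206.4742 = 7439.4108 kJ

eta = 22.8748%, W = 2206.4742 kJ, Qc = 7439.4108 kJ


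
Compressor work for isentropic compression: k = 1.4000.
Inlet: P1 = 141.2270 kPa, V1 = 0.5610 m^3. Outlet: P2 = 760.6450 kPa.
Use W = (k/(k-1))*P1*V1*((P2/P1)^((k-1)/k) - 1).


(k-1)/k = 0.2857
(P2/P1)^exp = 1.6178
W = 3.5000 * 141.2270 * 0.5610 * (1.6178 - 1) = 171.3235 kJ

171.3235 kJ


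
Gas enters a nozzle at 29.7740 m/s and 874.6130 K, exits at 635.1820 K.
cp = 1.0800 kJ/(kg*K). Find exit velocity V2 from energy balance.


dT = 239.4310 K
2*cp*1000*dT = 517170.9600
V1^2 = 886.4911
V2 = sqrt(518057.4511) = 719.7621 m/s

719.7621 m/s


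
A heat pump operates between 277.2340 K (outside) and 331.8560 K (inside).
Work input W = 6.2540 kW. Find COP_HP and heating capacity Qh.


COP = 331.8560 / 54.6220 = 6.0755
Qh = 6.0755 * 6.2540 = 37.9962 kW

COP = 6.0755, Qh = 37.9962 kW


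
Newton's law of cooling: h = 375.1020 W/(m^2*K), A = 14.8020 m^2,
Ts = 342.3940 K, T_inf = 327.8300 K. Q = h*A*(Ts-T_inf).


dT = 14.5640 K
Q = 375.1020 * 14.8020 * 14.5640 = 80863.1118 W

80863.1118 W


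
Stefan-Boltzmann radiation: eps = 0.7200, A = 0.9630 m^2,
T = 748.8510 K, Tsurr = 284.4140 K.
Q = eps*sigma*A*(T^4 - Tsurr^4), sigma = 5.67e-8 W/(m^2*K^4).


T^4 = 3.1447e+11
Tsurr^4 = 6.5434e+09
Q = 0.7200 * 5.67e-8 * 0.9630 * 3.0793e+11 = 12105.7452 W

12105.7452 W


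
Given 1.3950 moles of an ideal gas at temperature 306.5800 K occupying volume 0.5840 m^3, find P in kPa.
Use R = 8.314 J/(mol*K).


P = nRT/V = 1.3950 * 8.314 * 306.5800 / 0.5840
= 3555.7240 / 0.5840 = 6088.5686 Pa = 6.0886 kPa

6.0886 kPa


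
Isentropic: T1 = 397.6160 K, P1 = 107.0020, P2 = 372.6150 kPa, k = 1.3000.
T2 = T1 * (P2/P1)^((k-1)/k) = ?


(k-1)/k = 0.2308
(P2/P1)^exp = 1.3337
T2 = 397.6160 * 1.3337 = 530.2863 K

530.2863 K


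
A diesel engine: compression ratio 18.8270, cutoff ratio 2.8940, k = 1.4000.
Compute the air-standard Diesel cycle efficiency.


r^(k-1) = 3.2353
rc^k = 4.4269
eta = 0.6005 = 60.0535%

60.0535%


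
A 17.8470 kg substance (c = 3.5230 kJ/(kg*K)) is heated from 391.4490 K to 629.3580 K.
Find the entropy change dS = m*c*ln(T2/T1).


T2/T1 = 1.6078
ln(T2/T1) = 0.4748
dS = 17.8470 * 3.5230 * 0.4748 = 29.8559 kJ/K

29.8559 kJ/K


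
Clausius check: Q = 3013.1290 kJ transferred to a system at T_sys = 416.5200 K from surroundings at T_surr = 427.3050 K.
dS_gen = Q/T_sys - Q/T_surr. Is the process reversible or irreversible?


dS_sys = 3013.1290/416.5200 = 7.2341 kJ/K
dS_surr = -3013.1290/427.3050 = -7.0515 kJ/K
dS_gen = 7.2341 - 7.0515 = 0.1826 kJ/K (irreversible)

dS_gen = 0.1826 kJ/K, irreversible


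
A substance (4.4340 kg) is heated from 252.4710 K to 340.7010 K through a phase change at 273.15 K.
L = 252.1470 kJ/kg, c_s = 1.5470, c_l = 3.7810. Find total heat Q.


Q1 (sensible, solid) = 4.4340 * 1.5470 * 20.6790 = 141.8455 kJ
Q2 (latent) = 4.4340 * 252.1470 = 1118.0198 kJ
Q3 (sensible, liquid) = 4.4340 * 3.7810 * 67.5510 = 1132.4894 kJ
Q_total = 2392.3547 kJ

2392.3547 kJ


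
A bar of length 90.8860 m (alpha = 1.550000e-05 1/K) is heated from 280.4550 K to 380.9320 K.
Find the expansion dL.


dT = 100.4770 K
dL = 1.550000e-05 * 90.8860 * 100.4770 = 0.141545 m
L_final = 91.027545 m

dL = 0.141545 m


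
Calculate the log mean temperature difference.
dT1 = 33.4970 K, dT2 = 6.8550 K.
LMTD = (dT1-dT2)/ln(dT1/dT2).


dT1/dT2 = 4.8865
ln(dT1/dT2) = 1.5865
LMTD = 26.6420 / 1.5865 = 16.7932 K

16.7932 K


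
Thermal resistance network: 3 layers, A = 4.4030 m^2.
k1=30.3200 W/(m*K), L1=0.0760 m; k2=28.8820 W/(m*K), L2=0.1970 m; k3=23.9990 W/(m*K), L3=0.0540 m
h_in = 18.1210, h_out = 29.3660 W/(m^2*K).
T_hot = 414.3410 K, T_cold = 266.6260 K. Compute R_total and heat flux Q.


R_conv_in = 1/(18.1210*4.4030) = 0.0125
R_1 = 0.0760/(30.3200*4.4030) = 0.0006
R_2 = 0.1970/(28.8820*4.4030) = 0.0015
R_3 = 0.0540/(23.9990*4.4030) = 0.0005
R_conv_out = 1/(29.3660*4.4030) = 0.0077
R_total = 0.0229 K/W
Q = 147.7150 / 0.0229 = 6451.3052 W

R_total = 0.0229 K/W, Q = 6451.3052 W


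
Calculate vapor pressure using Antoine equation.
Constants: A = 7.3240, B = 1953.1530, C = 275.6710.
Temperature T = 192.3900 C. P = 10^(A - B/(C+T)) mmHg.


C+T = 468.0610
B/(C+T) = 4.1729
log10(P) = 7.3240 - 4.1729 = 3.1511
P = 10^3.1511 = 1416.2504 mmHg

1416.2504 mmHg
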